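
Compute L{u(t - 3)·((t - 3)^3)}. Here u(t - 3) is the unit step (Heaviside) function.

6*exp(-3*s)/s^4

By the second shifting theorem, L{u(t - c)·g(t - c)} = e^(-cs)·H(s) with c = 3 and H(s) = L{g(t)}.
L{t^3} = 3!/s^4 = 6/s^4.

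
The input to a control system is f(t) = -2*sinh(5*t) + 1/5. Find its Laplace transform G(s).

Apply the Laplace transform termwise.
(-2)·[L{sinh(5t)} = 5/(s^2 - 25)]; L{1/5} = (1/5)/s.

G(s) = -10/(s^2 - 25) + 1/(5*s)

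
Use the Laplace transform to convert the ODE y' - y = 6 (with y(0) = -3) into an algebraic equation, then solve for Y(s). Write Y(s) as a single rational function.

Laplace-transform each side.
Using L{y'} = sY - y(0) = sY - (-3), the left side becomes (s - 1)Y - (-3).
The right side is L{6} = 6/s.
So (s - 1)Y = 6/s + (-3).
Isolate Y and clear denominators.

Y(s) = (-3*s + 6)/(s^2 - s)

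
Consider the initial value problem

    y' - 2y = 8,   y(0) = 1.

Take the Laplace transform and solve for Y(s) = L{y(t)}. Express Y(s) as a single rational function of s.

Y(s) = (s + 8)/(s^2 - 2*s)

Take the Laplace transform of both sides.
With L{y'} = sY - y(0) = sY - 1: the LHS transforms to (s - 2)Y - (1).
The right side is L{8} = 8/s.
So (s - 2)Y = 8/s + (1).
Solve for Y(s) and write it as one ratio of polynomials.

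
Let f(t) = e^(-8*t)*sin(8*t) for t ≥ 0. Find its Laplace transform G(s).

G(s) = 8/((s + 8)^2 + 64)

L{sin(8t)} = 8/(s^2 + 64).
By the first shifting theorem, multiplying by e^(-8t) replaces s with s + 8.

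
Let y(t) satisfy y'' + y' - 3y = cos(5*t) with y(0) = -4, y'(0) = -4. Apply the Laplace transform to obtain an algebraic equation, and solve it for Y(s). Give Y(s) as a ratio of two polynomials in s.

Laplace-transform each side.
With L{y''} = s^2 Y - s·y(0) - y'(0) and L{y'} = sY - y(0), with y(0) = -4, y'(0) = -4: the LHS transforms to (s^2 + s - 3)Y - (-4*s - 8).
The right side is L{cos(5*t)} = s/(s^2 + 25).
So (s^2 + s - 3)Y = s/(s^2 + 25) + (-4*s - 8).
Solve for Y(s) and write it as one ratio of polynomials.

Y(s) = (-4*s^3 - 8*s^2 - 99*s - 200)/(s^4 + s^3 + 22*s^2 + 25*s - 75)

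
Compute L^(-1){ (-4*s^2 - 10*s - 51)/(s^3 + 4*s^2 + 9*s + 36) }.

Factor the denominator: s^3 + 4*s^2 + 9*s + 36 = (s + 4)*(s^2 + 9).
Partial fraction decomposition gives [-3/(s + 4)] + [-s/(s^2 + 9)] + [-6/(s^2 + 9)].
Invert each term: -3/(s + 4) ↔ -3e^(-4t); -1·s/(s^2 + 9) ↔ -cos(3t); -2·3/(s^2 + 9) ↔ -2sin(3t).

-2*sin(3*t) - cos(3*t) - 3*exp(-4*t)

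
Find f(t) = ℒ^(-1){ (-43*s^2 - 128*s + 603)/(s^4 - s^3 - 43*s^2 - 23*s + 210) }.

Factor the denominator: s^4 - s^3 - 43*s^2 - 23*s + 210 = (s - 7)*(s - 2)*(s + 3)*(s + 5).
Partial fraction decomposition gives [6/(s + 3)] + [-1/(s + 5)] + [-1/(s - 2)] + [-4/(s - 7)].
Invert each term: 6/(s + 3) ↔ 6e^(-3t); -1/(s + 5) ↔ -e^(-5t); -1/(s - 2) ↔ -e^(2t); -4/(s - 7) ↔ -4e^(7t).

f(t) = -4*exp(7*t) - exp(2*t) + 6*exp(-3*t) - exp(-5*t)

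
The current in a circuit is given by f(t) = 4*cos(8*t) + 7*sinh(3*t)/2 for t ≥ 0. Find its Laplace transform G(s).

G(s) = 4*s/(s^2 + 64) + 21/(2*(s^2 - 9))

The transform is linear, so treat each term independently.
(7/2)·[L{sinh(3t)} = 3/(s^2 - 9)]; (4)·[L{cos(8t)} = s/(s^2 + 64)].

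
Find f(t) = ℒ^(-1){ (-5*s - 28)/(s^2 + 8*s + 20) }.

f(t) = -4*exp(-4*t)*sin(2*t) - 5*exp(-4*t)*cos(2*t)

Complete the square in the denominator: s^2 + 8*s + 20 = (s + 4)^2 + 2^2.
Split the numerator to match: -5*s - 28 = -5·(s + 4) - 4·2.
Invert each term: -5·(s + 4)/((s + 4)^2 + 4) ↔ -5e^(-4t)cos(2t); -4·2/((s + 4)^2 + 4) ↔ -4e^(-4t)sin(2t).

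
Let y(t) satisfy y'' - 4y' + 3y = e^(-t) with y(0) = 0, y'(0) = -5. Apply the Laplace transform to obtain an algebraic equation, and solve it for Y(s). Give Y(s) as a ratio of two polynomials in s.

Y(s) = (-5*s - 4)/(s^3 - 3*s^2 - s + 3)

Take the Laplace transform of both sides.
With L{y''} = s^2 Y - s·y(0) - y'(0) and L{y'} = sY - y(0), with y(0) = 0, y'(0) = -5: the LHS transforms to (s^2 - 4*s + 3)Y - (-5).
The right side is L{e^(-t)} = 1/(s + 1).
So (s^2 - 4*s + 3)Y = 1/(s + 1) + (-5).
Isolate Y and clear denominators.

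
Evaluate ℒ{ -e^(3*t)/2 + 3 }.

The transform is linear, so treat each term independently.
(-1/2)·[L{e^(3t)} = 1/(s - 3)]; L{3} = 3/s.

-1/(2*(s - 3)) + 3/s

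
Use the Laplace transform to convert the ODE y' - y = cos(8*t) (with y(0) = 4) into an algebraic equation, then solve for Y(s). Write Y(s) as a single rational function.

Take the Laplace transform of both sides.
The derivative rules (L{y'} = sY - y(0) = sY - 4) turn the left side into (s - 1)Y - (4).
The right side is L{cos(8*t)} = s/(s^2 + 64).
So (s - 1)Y = s/(s^2 + 64) + (4).
Solve for Y(s) and write it as one ratio of polynomials.

Y(s) = (4*s^2 + s + 256)/(s^3 - s^2 + 64*s - 64)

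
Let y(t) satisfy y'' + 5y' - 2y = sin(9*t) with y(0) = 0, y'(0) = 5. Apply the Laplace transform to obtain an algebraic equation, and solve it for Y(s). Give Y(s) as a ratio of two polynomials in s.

Transform both sides with L{·}.
The derivative rules (L{y''} = s^2 Y - s·y(0) - y'(0) and L{y'} = sY - y(0), with y(0) = 0, y'(0) = 5) turn the left side into (s^2 + 5*s - 2)Y - (5).
The right side is L{sin(9*t)} = 9/(s^2 + 81).
So (s^2 + 5*s - 2)Y = 9/(s^2 + 81) + (5).
Isolate Y and clear denominators.

Y(s) = (5*s^2 + 414)/(s^4 + 5*s^3 + 79*s^2 + 405*s - 162)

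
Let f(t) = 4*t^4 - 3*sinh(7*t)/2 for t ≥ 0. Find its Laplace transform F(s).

By linearity of the Laplace transform, transform each term separately.
(-3/2)·[L{sinh(7t)} = 7/(s^2 - 49)]; (4)·[L{t^4} = 4!/s^5 = 24/s^5].

F(s) = -21/(2*(s^2 - 49)) + 96/s^5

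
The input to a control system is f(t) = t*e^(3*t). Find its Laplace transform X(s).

X(s) = (s - 3)^(-2)

L{e^(3t)} = 1/(s - 3).
Then apply L{t·g(t)} = -d/ds[G(s)] with G(s) = 1/(s - 3):
differentiating 1 time and applying the sign gives (s - 3)^(-2).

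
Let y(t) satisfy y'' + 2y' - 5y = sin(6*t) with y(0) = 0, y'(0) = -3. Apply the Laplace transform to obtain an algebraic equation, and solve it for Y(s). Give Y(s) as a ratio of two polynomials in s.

Y(s) = (-3*s^2 - 102)/(s^4 + 2*s^3 + 31*s^2 + 72*s - 180)

Take the Laplace transform of both sides.
Using L{y''} = s^2 Y - s·y(0) - y'(0) and L{y'} = sY - y(0), with y(0) = 0, y'(0) = -3, the left side becomes (s^2 + 2*s - 5)Y - (-3).
The right side is L{sin(6*t)} = 6/(s^2 + 36).
So (s^2 + 2*s - 5)Y = 6/(s^2 + 36) + (-3).
Isolate Y and clear denominators.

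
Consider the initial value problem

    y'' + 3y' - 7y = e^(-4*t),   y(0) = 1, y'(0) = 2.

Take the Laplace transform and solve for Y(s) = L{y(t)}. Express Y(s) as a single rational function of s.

Y(s) = (s^2 + 9*s + 21)/(s^3 + 7*s^2 + 5*s - 28)

Take the Laplace transform of both sides.
Using L{y''} = s^2 Y - s·y(0) - y'(0) and L{y'} = sY - y(0), with y(0) = 1, y'(0) = 2, the left side becomes (s^2 + 3*s - 7)Y - (s + 5).
The right side is L{e^(-4*t)} = 1/(s + 4).
So (s^2 + 3*s - 7)Y = 1/(s + 4) + (s + 5).
Divide through and combine into a single rational function.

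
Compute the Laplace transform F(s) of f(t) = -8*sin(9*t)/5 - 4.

By linearity of the Laplace transform, transform each term separately.
L{-4} = -4/s; (-8/5)·[L{sin(9t)} = 9/(s^2 + 81)].

F(s) = -72/(5*(s^2 + 81)) - 4/s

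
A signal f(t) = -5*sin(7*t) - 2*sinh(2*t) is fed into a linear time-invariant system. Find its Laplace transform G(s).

G(s) = -35/(s^2 + 49) - 4/(s^2 - 4)

The transform is linear, so treat each term independently.
(-2)·[L{sinh(2t)} = 2/(s^2 - 4)]; (-5)·[L{sin(7t)} = 7/(s^2 + 49)].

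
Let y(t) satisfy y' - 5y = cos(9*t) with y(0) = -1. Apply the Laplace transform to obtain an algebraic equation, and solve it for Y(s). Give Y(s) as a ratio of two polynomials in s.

Y(s) = (-s^2 + s - 81)/(s^3 - 5*s^2 + 81*s - 405)

Transform both sides with L{·}.
The derivative rules (L{y'} = sY - y(0) = sY - (-1)) turn the left side into (s - 5)Y - (-1).
The right side is L{cos(9*t)} = s/(s^2 + 81).
So (s - 5)Y = s/(s^2 + 81) + (-1).
Isolate Y and clear denominators.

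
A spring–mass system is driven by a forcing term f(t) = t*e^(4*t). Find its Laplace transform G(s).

L{e^(4t)} = 1/(s - 4).
Then apply L{t·g(t)} = -d/ds[H(s)] with H(s) = 1/(s - 4):
differentiating 1 time and applying the sign gives (s - 4)^(-2).

G(s) = (s - 4)^(-2)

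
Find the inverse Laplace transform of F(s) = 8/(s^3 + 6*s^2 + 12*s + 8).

4*t^2*exp(-2*t)

Rewrite the denominator: s^3 + 6*s^2 + 12*s + 8 = (s + 2)^3.
The form in (s + 2) signals a first-shifting-theorem factor e^(-2t).
Since L{t^2} = 2!/s^3 = 2/s^3, the inverse is t^2*e^(-2*t), scaled by 4.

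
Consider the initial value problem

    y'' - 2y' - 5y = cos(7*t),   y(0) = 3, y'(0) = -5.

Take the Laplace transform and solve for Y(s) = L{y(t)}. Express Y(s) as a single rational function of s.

Y(s) = (3*s^3 - 11*s^2 + 148*s - 539)/(s^4 - 2*s^3 + 44*s^2 - 98*s - 245)

Apply the Laplace transform to the equation.
Using L{y''} = s^2 Y - s·y(0) - y'(0) and L{y'} = sY - y(0), with y(0) = 3, y'(0) = -5, the left side becomes (s^2 - 2*s - 5)Y - (3*s - 11).
The right side is L{cos(7*t)} = s/(s^2 + 49).
So (s^2 - 2*s - 5)Y = s/(s^2 + 49) + (3*s - 11).
Solve for Y(s) and write it as one ratio of polynomials.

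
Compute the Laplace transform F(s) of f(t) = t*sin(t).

L{sin(t)} = 1/(s^2 + 1).
Then apply L{t·g(t)} = -d/ds[G(s)] with G(s) = 1/(s^2 + 1):
differentiating 1 time and applying the sign gives 2*s/(s^2 + 1)^2.

F(s) = 2*s/(s^2 + 1)^2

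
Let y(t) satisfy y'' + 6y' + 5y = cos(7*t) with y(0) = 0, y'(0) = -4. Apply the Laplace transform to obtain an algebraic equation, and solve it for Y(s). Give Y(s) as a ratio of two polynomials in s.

Laplace-transform each side.
Using L{y''} = s^2 Y - s·y(0) - y'(0) and L{y'} = sY - y(0), with y(0) = 0, y'(0) = -4, the left side becomes (s^2 + 6*s + 5)Y - (-4).
The right side is L{cos(7*t)} = s/(s^2 + 49).
So (s^2 + 6*s + 5)Y = s/(s^2 + 49) + (-4).
Divide through and combine into a single rational function.

Y(s) = (-4*s^2 + s - 196)/(s^4 + 6*s^3 + 54*s^2 + 294*s + 245)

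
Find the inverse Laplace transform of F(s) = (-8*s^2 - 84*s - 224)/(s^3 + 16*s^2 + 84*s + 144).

Factor the denominator: s^3 + 16*s^2 + 84*s + 144 = (s + 4)*(s + 6)^2.
Partial fraction decomposition gives [-4/(s + 6)] + [4/(s + 6)^2] + [-4/(s + 4)].
Invert each term: -4/(s + 6) ↔ -4e^(-6t); 4/(s + 6)^2 ↔ 4t·e^(-6t); -4/(s + 4) ↔ -4e^(-4t).

4*t*exp(-6*t) - 4*exp(-4*t) - 4*exp(-6*t)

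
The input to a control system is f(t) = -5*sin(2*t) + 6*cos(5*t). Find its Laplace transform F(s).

By linearity of the Laplace transform, transform each term separately.
(6)·[L{cos(5t)} = s/(s^2 + 25)]; (-5)·[L{sin(2t)} = 2/(s^2 + 4)].

F(s) = 6*s/(s^2 + 25) - 10/(s^2 + 4)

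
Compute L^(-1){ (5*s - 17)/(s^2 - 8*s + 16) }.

3*t*exp(4*t) + 5*exp(4*t)

Factor the denominator: s^2 - 8*s + 16 = (s - 4)^2.
Partial fraction decomposition gives [5/(s - 4)] + [3/(s - 4)^2].
Invert each term: 5/(s - 4) ↔ 5e^(4t); 3/(s - 4)^2 ↔ 3t·e^(4t).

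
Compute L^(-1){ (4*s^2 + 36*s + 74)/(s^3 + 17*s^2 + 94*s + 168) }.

-exp(-4*t) - exp(-6*t) + 6*exp(-7*t)

Factor the denominator: s^3 + 17*s^2 + 94*s + 168 = (s + 4)*(s + 6)*(s + 7).
Partial fraction decomposition gives [6/(s + 7)] + [-1/(s + 6)] + [-1/(s + 4)].
Invert each term: 6/(s + 7) ↔ 6e^(-7t); -1/(s + 6) ↔ -e^(-6t); -1/(s + 4) ↔ -e^(-4t).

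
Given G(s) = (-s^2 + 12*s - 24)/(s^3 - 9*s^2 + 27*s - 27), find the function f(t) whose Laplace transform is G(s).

f(t) = 3*t^2*exp(3*t)/2 + 6*t*exp(3*t) - exp(3*t)

Factor the denominator: s^3 - 9*s^2 + 27*s - 27 = (s - 3)^3.
Partial fraction decomposition gives [-1/(s - 3)] + [6/(s - 3)^2] + [3/(s - 3)^3].
Invert each term: -1/(s - 3) ↔ -e^(3t); 6/(s - 3)^2 ↔ 6t·e^(3t); 3/(s - 3)^3 ↔ (3/2)t^2·e^(3t).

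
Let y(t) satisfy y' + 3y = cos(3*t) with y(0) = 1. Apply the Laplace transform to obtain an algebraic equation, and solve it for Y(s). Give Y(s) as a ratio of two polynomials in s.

Y(s) = (s^2 + s + 9)/(s^3 + 3*s^2 + 9*s + 27)

Laplace-transform each side.
The derivative rules (L{y'} = sY - y(0) = sY - 1) turn the left side into (s + 3)Y - (1).
The right side is L{cos(3*t)} = s/(s^2 + 9).
So (s + 3)Y = s/(s^2 + 9) + (1).
Solve for Y(s) and write it as one ratio of polynomials.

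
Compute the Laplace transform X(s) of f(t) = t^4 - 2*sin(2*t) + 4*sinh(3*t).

Apply the Laplace transform termwise.
(-2)·[L{sin(2t)} = 2/(s^2 + 4)]; (4)·[L{sinh(3t)} = 3/(s^2 - 9)]; L{t^4} = 4!/s^5 = 24/s^5.

X(s) = -4/(s^2 + 4) + 12/(s^2 - 9) + 24/s^5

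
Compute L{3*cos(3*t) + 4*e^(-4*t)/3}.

3*s/(s^2 + 9) + 4/(3*(s + 4))

By linearity of the Laplace transform, transform each term separately.
(4/3)·[L{e^(-4t)} = 1/(s + 4)]; (3)·[L{cos(3t)} = s/(s^2 + 9)].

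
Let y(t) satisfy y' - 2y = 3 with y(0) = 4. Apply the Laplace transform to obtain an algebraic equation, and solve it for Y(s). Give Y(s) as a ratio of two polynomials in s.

Take the Laplace transform of both sides.
The derivative rules (L{y'} = sY - y(0) = sY - 4) turn the left side into (s - 2)Y - (4).
The right side is L{3} = 3/s.
So (s - 2)Y = 3/s + (4).
Solve for Y(s) and write it as one ratio of polynomials.

Y(s) = (4*s + 3)/(s^2 - 2*s)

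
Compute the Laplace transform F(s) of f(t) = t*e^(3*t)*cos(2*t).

F(s) = (s - 5)*(s - 1)/(s^2 - 6*s + 13)^2

L{cos(2t)} = s/(s^2 + 4).
Multiplying by e^(3t) shifts s → s - 3, so L{e^(3*t)*cos(2*t)} = (s - 3)/((s - 3)^2 + 4).
Then apply L{t·g(t)} = -d/ds[G(s)] with G(s) = (s - 3)/((s - 3)^2 + 4):
differentiating 1 time and applying the sign gives (s - 5)*(s - 1)/(s^2 - 6*s + 13)^2.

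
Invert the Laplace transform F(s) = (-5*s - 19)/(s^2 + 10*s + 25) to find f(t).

f(t) = 6*t*exp(-5*t) - 5*exp(-5*t)

Factor the denominator: s^2 + 10*s + 25 = (s + 5)^2.
Partial fraction decomposition gives [-5/(s + 5)] + [6/(s + 5)^2].
Invert each term: -5/(s + 5) ↔ -5e^(-5t); 6/(s + 5)^2 ↔ 6t·e^(-5t).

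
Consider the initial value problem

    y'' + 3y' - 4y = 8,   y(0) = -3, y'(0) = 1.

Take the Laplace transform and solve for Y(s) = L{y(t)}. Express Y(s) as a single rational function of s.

Take the Laplace transform of both sides.
The derivative rules (L{y''} = s^2 Y - s·y(0) - y'(0) and L{y'} = sY - y(0), with y(0) = -3, y'(0) = 1) turn the left side into (s^2 + 3*s - 4)Y - (-3*s - 8).
The right side is L{8} = 8/s.
So (s^2 + 3*s - 4)Y = 8/s + (-3*s - 8).
Isolate Y and clear denominators.

Y(s) = (-3*s^2 - 8*s + 8)/(s^3 + 3*s^2 - 4*s)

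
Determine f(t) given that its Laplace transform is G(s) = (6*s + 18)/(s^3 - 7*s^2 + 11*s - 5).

Factor the denominator: s^3 - 7*s^2 + 11*s - 5 = (s - 5)*(s - 1)^2.
Partial fraction decomposition gives [-3/(s - 1)] + [-6/(s - 1)^2] + [3/(s - 5)].
Invert each term: -3/(s - 1) ↔ -3e^(t); -6/(s - 1)^2 ↔ -6t·e^(t); 3/(s - 5) ↔ 3e^(5t).

f(t) = -6*t*exp(t) + 3*exp(5*t) - 3*exp(t)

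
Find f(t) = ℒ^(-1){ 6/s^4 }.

f(t) = t^3

Since L{t^3} = 3!/s^4 = 6/s^4, the inverse is t^3.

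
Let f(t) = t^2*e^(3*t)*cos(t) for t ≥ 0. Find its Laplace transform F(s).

F(s) = 2*(s - 3)*(s^2 - 6*s + 6)/(s^2 - 6*s + 10)^3

L{cos(t)} = s/(s^2 + 1).
Multiplying by e^(3t) shifts s → s - 3, so L{e^(3*t)*cos(t)} = (s - 3)/((s - 3)^2 + 1).
Then apply L{t^2·g(t)} = (-1)^2 d^2/ds^2[G(s)] with G(s) = (s - 3)/((s - 3)^2 + 1):
differentiating 2 times and applying the sign gives 2*(s - 3)*(s^2 - 6*s + 6)/(s^2 - 6*s + 10)^3.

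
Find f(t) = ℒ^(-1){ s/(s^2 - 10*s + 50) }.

f(t) = exp(5*t)*sin(5*t) + exp(5*t)*cos(5*t)

Complete the square in the denominator: s^2 - 10*s + 50 = (s - 5)^2 + 5^2.
Split the numerator to match: s = 1·(s - 5) + 1·5.
Invert each term: 1·(s - 5)/((s - 5)^2 + 25) ↔ e^(5t)cos(5t); 1·5/((s - 5)^2 + 25) ↔ e^(5t)sin(5t).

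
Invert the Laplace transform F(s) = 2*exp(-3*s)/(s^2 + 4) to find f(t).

The factor e^(-3s) signals a time shift by c = 3 (second shifting theorem).
L{sin(2t)} = 2/(s^2 + 4), so L^-1{2/(s^2 + 4)} = sin(2*t).
Hence the inverse is u(t - 3) times that function evaluated at t - 3.

f(t) = Heaviside(t - 3)*(sin(2*t - 6))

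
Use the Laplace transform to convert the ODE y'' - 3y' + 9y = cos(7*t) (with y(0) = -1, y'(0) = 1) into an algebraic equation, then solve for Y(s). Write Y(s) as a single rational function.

Apply the Laplace transform to the equation.
With L{y''} = s^2 Y - s·y(0) - y'(0) and L{y'} = sY - y(0), with y(0) = -1, y'(0) = 1: the LHS transforms to (s^2 - 3*s + 9)Y - (-s + 4).
The right side is L{cos(7*t)} = s/(s^2 + 49).
So (s^2 - 3*s + 9)Y = s/(s^2 + 49) + (-s + 4).
Solve for Y(s) and write it as one ratio of polynomials.

Y(s) = (-s^3 + 4*s^2 - 48*s + 196)/(s^4 - 3*s^3 + 58*s^2 - 147*s + 441)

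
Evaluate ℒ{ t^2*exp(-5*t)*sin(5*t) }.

L{sin(5t)} = 5/(s^2 + 25).
Multiplying by e^(-5t) shifts s → s + 5, so L{exp(-5*t)*sin(5*t)} = 5/((s + 5)^2 + 25).
Then apply L{t^2·g(t)} = (-1)^2 d^2/ds^2[G(s)] with G(s) = 5/((s + 5)^2 + 25):
differentiating 2 times and applying the sign gives 10*(3*s^2 + 30*s + 50)/(s^2 + 10*s + 50)^3.

10*(3*s^2 + 30*s + 50)/(s^2 + 10*s + 50)^3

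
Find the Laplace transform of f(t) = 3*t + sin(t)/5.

Apply the Laplace transform termwise.
(1/5)·[L{sin(t)} = 1/(s^2 + 1)]; (3)·[L{t} = 1!/s^2 = 1/s^2].

1/(5*(s^2 + 1)) + 3/s^2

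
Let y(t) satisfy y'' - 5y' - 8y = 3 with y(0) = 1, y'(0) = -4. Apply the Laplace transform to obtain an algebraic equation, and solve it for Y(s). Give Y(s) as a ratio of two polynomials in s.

Take the Laplace transform of both sides.
Using L{y''} = s^2 Y - s·y(0) - y'(0) and L{y'} = sY - y(0), with y(0) = 1, y'(0) = -4, the left side becomes (s^2 - 5*s - 8)Y - (s - 9).
The right side is L{3} = 3/s.
So (s^2 - 5*s - 8)Y = 3/s + (s - 9).
Solve for Y(s) and write it as one ratio of polynomials.

Y(s) = (s^2 - 9*s + 3)/(s^3 - 5*s^2 - 8*s)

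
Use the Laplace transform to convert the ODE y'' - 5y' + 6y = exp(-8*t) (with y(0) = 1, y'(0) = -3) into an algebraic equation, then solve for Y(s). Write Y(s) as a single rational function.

Y(s) = (s^2 - 63)/(s^3 + 3*s^2 - 34*s + 48)

Take the Laplace transform of both sides.
The derivative rules (L{y''} = s^2 Y - s·y(0) - y'(0) and L{y'} = sY - y(0), with y(0) = 1, y'(0) = -3) turn the left side into (s^2 - 5*s + 6)Y - (s - 8).
The right side is L{exp(-8*t)} = 1/(s + 8).
So (s^2 - 5*s + 6)Y = 1/(s + 8) + (s - 8).
Divide through and combine into a single rational function.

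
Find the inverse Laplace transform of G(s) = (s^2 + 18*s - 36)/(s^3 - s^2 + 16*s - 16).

Factor the denominator: s^3 - s^2 + 16*s - 16 = (s - 1)*(s^2 + 16).
Partial fraction decomposition gives [-1/(s - 1)] + [2*s/(s^2 + 16)] + [20/(s^2 + 16)].
Invert each term: -1/(s - 1) ↔ -e^(t); 2·s/(s^2 + 16) ↔ 2cos(4t); 5·4/(s^2 + 16) ↔ 5sin(4t).

-exp(t) + 5*sin(4*t) + 2*cos(4*t)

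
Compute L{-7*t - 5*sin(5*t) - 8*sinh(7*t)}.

-25/(s^2 + 25) - 56/(s^2 - 49) - 7/s^2

By linearity of the Laplace transform, transform each term separately.
(-8)·[L{sinh(7t)} = 7/(s^2 - 49)]; (-5)·[L{sin(5t)} = 5/(s^2 + 25)]; (-7)·[L{t} = 1!/s^2 = 1/s^2].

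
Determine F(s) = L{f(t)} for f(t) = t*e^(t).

F(s) = (s - 1)^(-2)

L{e^(t)} = 1/(s - 1).
Then apply L{t·g(t)} = -d/ds[G(s)] with G(s) = 1/(s - 1):
differentiating 1 time and applying the sign gives (s - 1)^(-2).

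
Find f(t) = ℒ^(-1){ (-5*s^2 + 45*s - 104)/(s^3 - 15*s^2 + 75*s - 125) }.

Factor the denominator: s^3 - 15*s^2 + 75*s - 125 = (s - 5)^3.
Partial fraction decomposition gives [-5/(s - 5)] + [-5/(s - 5)^2] + [-4/(s - 5)^3].
Invert each term: -5/(s - 5) ↔ -5e^(5t); -5/(s - 5)^2 ↔ -5t·e^(5t); -4/(s - 5)^3 ↔ (-2)t^2·e^(5t).

f(t) = -2*t^2*exp(5*t) - 5*t*exp(5*t) - 5*exp(5*t)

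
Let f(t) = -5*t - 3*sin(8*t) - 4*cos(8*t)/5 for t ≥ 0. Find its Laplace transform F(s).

By linearity of the Laplace transform, transform each term separately.
(-5)·[L{t} = 1!/s^2 = 1/s^2]; (-3)·[L{sin(8t)} = 8/(s^2 + 64)]; (-4/5)·[L{cos(8t)} = s/(s^2 + 64)].

F(s) = -4*s/(5*(s^2 + 64)) - 24/(s^2 + 64) - 5/s^2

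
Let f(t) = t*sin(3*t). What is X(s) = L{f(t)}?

X(s) = 6*s/(s^2 + 9)^2

L{sin(3t)} = 3/(s^2 + 9).
Then apply L{t·g(t)} = -d/ds[G(s)] with G(s) = 3/(s^2 + 9):
differentiating 1 time and applying the sign gives 6*s/(s^2 + 9)^2.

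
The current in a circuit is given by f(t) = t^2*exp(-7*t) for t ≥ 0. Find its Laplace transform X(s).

X(s) = 2/(s + 7)^3

L{e^(-7t)} = 1/(s + 7).
Then apply L{t^2·g(t)} = (-1)^2 d^2/ds^2[G(s)] with G(s) = 1/(s + 7):
differentiating 2 times and applying the sign gives 2/(s + 7)^3.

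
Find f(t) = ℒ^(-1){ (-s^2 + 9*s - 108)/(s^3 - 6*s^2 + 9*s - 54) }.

Factor the denominator: s^3 - 6*s^2 + 9*s - 54 = (s - 6)*(s^2 + 9).
Partial fraction decomposition gives [-2/(s - 6)] + [s/(s^2 + 9)] + [15/(s^2 + 9)].
Invert each term: -2/(s - 6) ↔ -2e^(6t); 1·s/(s^2 + 9) ↔ cos(3t); 5·3/(s^2 + 9) ↔ 5sin(3t).

f(t) = -2*exp(6*t) + 5*sin(3*t) + cos(3*t)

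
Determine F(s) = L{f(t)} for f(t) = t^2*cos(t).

L{cos(t)} = s/(s^2 + 1).
Then apply L{t^2·g(t)} = (-1)^2 d^2/ds^2[G(s)] with G(s) = s/(s^2 + 1):
differentiating 2 times and applying the sign gives 2*s*(s^2 - 3)/(s^2 + 1)^3.

F(s) = 2*s*(s^2 - 3)/(s^2 + 1)^3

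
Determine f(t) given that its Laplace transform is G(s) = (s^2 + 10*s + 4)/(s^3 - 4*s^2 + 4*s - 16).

f(t) = 3*exp(4*t) + sin(2*t) - 2*cos(2*t)

Factor the denominator: s^3 - 4*s^2 + 4*s - 16 = (s - 4)*(s^2 + 4).
Partial fraction decomposition gives [3/(s - 4)] + [-2*s/(s^2 + 4)] + [2/(s^2 + 4)].
Invert each term: 3/(s - 4) ↔ 3e^(4t); -2·s/(s^2 + 4) ↔ -2cos(2t); 1·2/(s^2 + 4) ↔ sin(2t).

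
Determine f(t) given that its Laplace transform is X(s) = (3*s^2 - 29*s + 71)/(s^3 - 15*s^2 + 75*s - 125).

f(t) = t^2*exp(5*t)/2 + t*exp(5*t) + 3*exp(5*t)

Factor the denominator: s^3 - 15*s^2 + 75*s - 125 = (s - 5)^3.
Partial fraction decomposition gives [3/(s - 5)] + [(s - 5)^(-2)] + [(s - 5)^(-3)].
Invert each term: 3/(s - 5) ↔ 3e^(5t); 1/(s - 5)^2 ↔ t·e^(5t); 1/(s - 5)^3 ↔ (1/2)t^2·e^(5t).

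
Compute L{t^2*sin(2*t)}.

4*(3*s^2 - 4)/(s^2 + 4)^3

L{sin(2t)} = 2/(s^2 + 4).
Then apply L{t^2·g(t)} = (-1)^2 d^2/ds^2[G(s)] with G(s) = 2/(s^2 + 4):
differentiating 2 times and applying the sign gives 4*(3*s^2 - 4)/(s^2 + 4)^3.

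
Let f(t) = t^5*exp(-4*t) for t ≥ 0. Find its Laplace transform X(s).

X(s) = 120/(s + 4)^6

L{t^5} = 5!/s^6 = 120/s^6.
By the first shifting theorem, multiplying by e^(-4t) replaces s with s + 4.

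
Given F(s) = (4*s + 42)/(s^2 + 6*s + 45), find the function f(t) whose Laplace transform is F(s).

Complete the square in the denominator: s^2 + 6*s + 45 = (s + 3)^2 + 6^2.
Split the numerator to match: 4*s + 42 = 4·(s + 3) + 5·6.
Invert each term: 4·(s + 3)/((s + 3)^2 + 36) ↔ 4e^(-3t)cos(6t); 5·6/((s + 3)^2 + 36) ↔ 5e^(-3t)sin(6t).

f(t) = 5*exp(-3*t)*sin(6*t) + 4*exp(-3*t)*cos(6*t)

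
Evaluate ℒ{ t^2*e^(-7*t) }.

L{e^(-7t)} = 1/(s + 7).
Then apply L{t^2·g(t)} = (-1)^2 d^2/ds^2[G(s)] with G(s) = 1/(s + 7):
differentiating 2 times and applying the sign gives 2/(s + 7)^3.

2/(s + 7)^3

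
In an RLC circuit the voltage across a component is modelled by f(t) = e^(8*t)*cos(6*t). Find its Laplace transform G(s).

L{cos(6t)} = s/(s^2 + 36).
By the first shifting theorem, multiplying by e^(8t) replaces s with s - 8.

G(s) = (s - 8)/((s - 8)^2 + 36)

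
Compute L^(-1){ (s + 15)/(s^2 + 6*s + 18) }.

4*exp(-3*t)*sin(3*t) + exp(-3*t)*cos(3*t)

Complete the square in the denominator: s^2 + 6*s + 18 = (s + 3)^2 + 3^2.
Split the numerator to match: s + 15 = 1·(s + 3) + 4·3.
Invert each term: 1·(s + 3)/((s + 3)^2 + 9) ↔ e^(-3t)cos(3t); 4·3/((s + 3)^2 + 9) ↔ 4e^(-3t)sin(3t).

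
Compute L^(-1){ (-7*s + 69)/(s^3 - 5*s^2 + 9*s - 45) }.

Factor the denominator: s^3 - 5*s^2 + 9*s - 45 = (s - 5)*(s^2 + 9).
Partial fraction decomposition gives [1/(s - 5)] + [-s/(s^2 + 9)] + [-12/(s^2 + 9)].
Invert each term: 1/(s - 5) ↔ e^(5t); -1·s/(s^2 + 9) ↔ -cos(3t); -4·3/(s^2 + 9) ↔ -4sin(3t).

exp(5*t) - 4*sin(3*t) - cos(3*t)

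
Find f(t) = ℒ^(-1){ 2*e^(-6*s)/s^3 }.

f(t) = Heaviside(t - 6)*((t - 6)^2)

The factor e^(-6s) signals a time shift by c = 6 (second shifting theorem).
L{t^2} = 2!/s^3 = 2/s^3, so L^-1{2/s^3} = t^2.
Hence the inverse is u(t - 6) times that function evaluated at t - 6.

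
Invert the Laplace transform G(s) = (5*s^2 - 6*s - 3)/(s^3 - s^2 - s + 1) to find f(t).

Factor the denominator: s^3 - s^2 - s + 1 = (s - 1)^2*(s + 1).
Partial fraction decomposition gives [3/(s - 1)] + [-2/(s - 1)^2] + [2/(s + 1)].
Invert each term: 3/(s - 1) ↔ 3e^(t); -2/(s - 1)^2 ↔ -2t·e^(t); 2/(s + 1) ↔ 2e^(-t).

f(t) = -2*t*exp(t) + 3*exp(t) + 2*exp(-t)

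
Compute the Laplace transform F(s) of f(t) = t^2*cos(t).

F(s) = 2*s*(s^2 - 3)/(s^2 + 1)^3

L{cos(t)} = s/(s^2 + 1).
Then apply L{t^2·g(t)} = (-1)^2 d^2/ds^2[G(s)] with G(s) = s/(s^2 + 1):
differentiating 2 times and applying the sign gives 2*s*(s^2 - 3)/(s^2 + 1)^3.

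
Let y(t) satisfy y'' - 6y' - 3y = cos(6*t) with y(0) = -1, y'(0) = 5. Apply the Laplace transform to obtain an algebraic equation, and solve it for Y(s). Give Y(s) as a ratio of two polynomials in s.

Laplace-transform each side.
The derivative rules (L{y''} = s^2 Y - s·y(0) - y'(0) and L{y'} = sY - y(0), with y(0) = -1, y'(0) = 5) turn the left side into (s^2 - 6*s - 3)Y - (-s + 11).
The right side is L{cos(6*t)} = s/(s^2 + 36).
So (s^2 - 6*s - 3)Y = s/(s^2 + 36) + (-s + 11).
Isolate Y and clear denominators.

Y(s) = (-s^3 + 11*s^2 - 35*s + 396)/(s^4 - 6*s^3 + 33*s^2 - 216*s - 108)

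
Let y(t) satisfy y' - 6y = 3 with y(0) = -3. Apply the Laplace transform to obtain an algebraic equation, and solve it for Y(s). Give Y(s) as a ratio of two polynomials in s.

Y(s) = (-3*s + 3)/(s^2 - 6*s)

Laplace-transform each side.
The derivative rules (L{y'} = sY - y(0) = sY - (-3)) turn the left side into (s - 6)Y - (-3).
The right side is L{3} = 3/s.
So (s - 6)Y = 3/s + (-3).
Solve for Y(s) and write it as one ratio of polynomials.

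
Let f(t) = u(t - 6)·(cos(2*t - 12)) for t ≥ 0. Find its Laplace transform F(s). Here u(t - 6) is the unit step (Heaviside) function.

By the second shifting theorem, L{u(t - c)·g(t - c)} = e^(-cs)·G(s) with c = 6 and G(s) = L{g(t)}.
L{cos(2t)} = s/(s^2 + 4).

F(s) = s*exp(-6*s)/(s^2 + 4)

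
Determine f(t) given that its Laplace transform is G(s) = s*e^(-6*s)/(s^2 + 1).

The factor e^(-6s) signals a time shift by c = 6 (second shifting theorem).
L{cos(t)} = s/(s^2 + 1), so L^-1{s/(s^2 + 1)} = cos(t).
Hence the inverse is u(t - 6) times that function evaluated at t - 6.

f(t) = Heaviside(t - 6)*(cos(t - 6))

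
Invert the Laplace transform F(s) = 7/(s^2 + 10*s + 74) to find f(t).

f(t) = exp(-5*t)*sin(7*t)

Rewrite the denominator: s^2 + 10*s + 74 = (s + 5)^2 + 49.
The form in (s + 5) signals a first-shifting-theorem factor e^(-5t).
Since L{sin(7t)} = 7/(s^2 + 49), the inverse is e^(-5*t)*sin(7*t).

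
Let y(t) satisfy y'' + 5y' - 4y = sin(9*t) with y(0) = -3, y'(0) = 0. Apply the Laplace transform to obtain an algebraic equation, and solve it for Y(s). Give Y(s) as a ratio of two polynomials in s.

Take the Laplace transform of both sides.
The derivative rules (L{y''} = s^2 Y - s·y(0) - y'(0) and L{y'} = sY - y(0), with y(0) = -3, y'(0) = 0) turn the left side into (s^2 + 5*s - 4)Y - (-3*s - 15).
The right side is L{sin(9*t)} = 9/(s^2 + 81).
So (s^2 + 5*s - 4)Y = 9/(s^2 + 81) + (-3*s - 15).
Solve for Y(s) and write it as one ratio of polynomials.

Y(s) = (-3*s^3 - 15*s^2 - 243*s - 1206)/(s^4 + 5*s^3 + 77*s^2 + 405*s - 324)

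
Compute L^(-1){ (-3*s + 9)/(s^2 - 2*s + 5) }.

Complete the square in the denominator: s^2 - 2*s + 5 = (s - 1)^2 + 2^2.
Split the numerator to match: -3*s + 9 = -3·(s - 1) + 3·2.
Invert each term: -3·(s - 1)/((s - 1)^2 + 4) ↔ -3e^(t)cos(2t); 3·2/((s - 1)^2 + 4) ↔ 3e^(t)sin(2t).

3*exp(t)*sin(2*t) - 3*exp(t)*cos(2*t)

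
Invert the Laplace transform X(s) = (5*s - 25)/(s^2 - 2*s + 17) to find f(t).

Complete the square in the denominator: s^2 - 2*s + 17 = (s - 1)^2 + 4^2.
Split the numerator to match: 5*s - 25 = 5·(s - 1) - 5·4.
Invert each term: 5·(s - 1)/((s - 1)^2 + 16) ↔ 5e^(t)cos(4t); -5·4/((s - 1)^2 + 16) ↔ -5e^(t)sin(4t).

f(t) = -5*exp(t)*sin(4*t) + 5*exp(t)*cos(4*t)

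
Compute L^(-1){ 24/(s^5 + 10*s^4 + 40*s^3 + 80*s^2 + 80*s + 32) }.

t^4*exp(-2*t)

Rewrite the denominator: s^5 + 10*s^4 + 40*s^3 + 80*s^2 + 80*s + 32 = (s + 2)^5.
The form in (s + 2) signals a first-shifting-theorem factor e^(-2t).
Since L{t^4} = 4!/s^5 = 24/s^5, the inverse is t^4*e^(-2*t).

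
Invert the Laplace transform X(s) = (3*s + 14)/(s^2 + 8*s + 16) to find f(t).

f(t) = 2*t*exp(-4*t) + 3*exp(-4*t)

Factor the denominator: s^2 + 8*s + 16 = (s + 4)^2.
Partial fraction decomposition gives [3/(s + 4)] + [2/(s + 4)^2].
Invert each term: 3/(s + 4) ↔ 3e^(-4t); 2/(s + 4)^2 ↔ 2t·e^(-4t).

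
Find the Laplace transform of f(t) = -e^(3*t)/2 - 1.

The transform is linear, so treat each term independently.
(-1/2)·[L{e^(3t)} = 1/(s - 3)]; L{-1} = -1/s.

-1/(2*(s - 3)) - 1/s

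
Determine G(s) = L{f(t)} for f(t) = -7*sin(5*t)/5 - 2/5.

G(s) = -7/(s^2 + 25) - 2/(5*s)

Apply the Laplace transform termwise.
L{-2/5} = (-2/5)/s; (-7/5)·[L{sin(5t)} = 5/(s^2 + 25)].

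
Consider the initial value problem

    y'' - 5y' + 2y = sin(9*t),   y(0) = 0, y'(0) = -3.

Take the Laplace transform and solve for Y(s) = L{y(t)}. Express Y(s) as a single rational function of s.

Take the Laplace transform of both sides.
With L{y''} = s^2 Y - s·y(0) - y'(0) and L{y'} = sY - y(0), with y(0) = 0, y'(0) = -3: the LHS transforms to (s^2 - 5*s + 2)Y - (-3).
The right side is L{sin(9*t)} = 9/(s^2 + 81).
So (s^2 - 5*s + 2)Y = 9/(s^2 + 81) + (-3).
Divide through and combine into a single rational function.

Y(s) = (-3*s^2 - 234)/(s^4 - 5*s^3 + 83*s^2 - 405*s + 162)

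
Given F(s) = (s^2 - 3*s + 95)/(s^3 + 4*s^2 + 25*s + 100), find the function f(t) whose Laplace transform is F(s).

Factor the denominator: s^3 + 4*s^2 + 25*s + 100 = (s + 4)*(s^2 + 25).
Partial fraction decomposition gives [3/(s + 4)] + [-2*s/(s^2 + 25)] + [5/(s^2 + 25)].
Invert each term: 3/(s + 4) ↔ 3e^(-4t); -2·s/(s^2 + 25) ↔ -2cos(5t); 1·5/(s^2 + 25) ↔ sin(5t).

f(t) = sin(5*t) - 2*cos(5*t) + 3*exp(-4*t)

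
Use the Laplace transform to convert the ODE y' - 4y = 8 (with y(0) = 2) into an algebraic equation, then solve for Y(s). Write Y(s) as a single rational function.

Y(s) = (2*s + 8)/(s^2 - 4*s)

Apply the Laplace transform to the equation.
With L{y'} = sY - y(0) = sY - 2: the LHS transforms to (s - 4)Y - (2).
The right side is L{8} = 8/s.
So (s - 4)Y = 8/s + (2).
Divide through and combine into a single rational function.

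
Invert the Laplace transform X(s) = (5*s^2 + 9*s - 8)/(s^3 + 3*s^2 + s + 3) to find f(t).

f(t) = -3*sin(t) + 4*cos(t) + exp(-3*t)

Factor the denominator: s^3 + 3*s^2 + s + 3 = (s + 3)*(s^2 + 1).
Partial fraction decomposition gives [1/(s + 3)] + [4*s/(s^2 + 1)] + [-3/(s^2 + 1)].
Invert each term: 1/(s + 3) ↔ e^(-3t); 4·s/(s^2 + 1) ↔ 4cos(t); -3·1/(s^2 + 1) ↔ -3sin(t).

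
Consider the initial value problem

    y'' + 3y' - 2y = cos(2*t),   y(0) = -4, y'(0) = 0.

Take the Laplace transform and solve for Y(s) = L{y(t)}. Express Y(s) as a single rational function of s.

Take the Laplace transform of both sides.
Using L{y''} = s^2 Y - s·y(0) - y'(0) and L{y'} = sY - y(0), with y(0) = -4, y'(0) = 0, the left side becomes (s^2 + 3*s - 2)Y - (-4*s - 12).
The right side is L{cos(2*t)} = s/(s^2 + 4).
So (s^2 + 3*s - 2)Y = s/(s^2 + 4) + (-4*s - 12).
Solve for Y(s) and write it as one ratio of polynomials.

Y(s) = (-4*s^3 - 12*s^2 - 15*s - 48)/(s^4 + 3*s^3 + 2*s^2 + 12*s - 8)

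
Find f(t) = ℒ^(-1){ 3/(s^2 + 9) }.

Since L{sin(3t)} = 3/(s^2 + 9), the inverse is sin(3*t).

f(t) = sin(3*t)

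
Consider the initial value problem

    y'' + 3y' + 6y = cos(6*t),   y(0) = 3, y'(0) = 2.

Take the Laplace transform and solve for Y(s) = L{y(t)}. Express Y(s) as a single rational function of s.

Laplace-transform each side.
The derivative rules (L{y''} = s^2 Y - s·y(0) - y'(0) and L{y'} = sY - y(0), with y(0) = 3, y'(0) = 2) turn the left side into (s^2 + 3*s + 6)Y - (3*s + 11).
The right side is L{cos(6*t)} = s/(s^2 + 36).
So (s^2 + 3*s + 6)Y = s/(s^2 + 36) + (3*s + 11).
Isolate Y and clear denominators.

Y(s) = (3*s^3 + 11*s^2 + 109*s + 396)/(s^4 + 3*s^3 + 42*s^2 + 108*s + 216)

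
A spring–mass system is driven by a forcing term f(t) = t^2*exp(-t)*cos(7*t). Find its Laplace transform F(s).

F(s) = 2*(s + 1)*(s^2 + 2*s - 146)/(s^2 + 2*s + 50)^3

L{cos(7t)} = s/(s^2 + 49).
Multiplying by e^(-t) shifts s → s + 1, so L{exp(-t)*cos(7*t)} = (s + 1)/((s + 1)^2 + 49).
Then apply L{t^2·g(t)} = (-1)^2 d^2/ds^2[G(s)] with G(s) = (s + 1)/((s + 1)^2 + 49):
differentiating 2 times and applying the sign gives 2*(s + 1)*(s^2 + 2*s - 146)/(s^2 + 2*s + 50)^3.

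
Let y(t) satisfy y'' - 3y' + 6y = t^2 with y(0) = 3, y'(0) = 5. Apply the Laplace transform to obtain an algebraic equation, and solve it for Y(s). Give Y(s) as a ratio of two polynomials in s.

Transform both sides with L{·}.
The derivative rules (L{y''} = s^2 Y - s·y(0) - y'(0) and L{y'} = sY - y(0), with y(0) = 3, y'(0) = 5) turn the left side into (s^2 - 3*s + 6)Y - (3*s - 4).
The right side is L{t^2} = 2/s^3.
So (s^2 - 3*s + 6)Y = 2/s^3 + (3*s - 4).
Isolate Y and clear denominators.

Y(s) = (3*s^4 - 4*s^3 + 2)/(s^5 - 3*s^4 + 6*s^3)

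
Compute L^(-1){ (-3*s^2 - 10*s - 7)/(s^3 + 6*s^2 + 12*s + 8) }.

t^2*exp(-2*t)/2 + 2*t*exp(-2*t) - 3*exp(-2*t)

Factor the denominator: s^3 + 6*s^2 + 12*s + 8 = (s + 2)^3.
Partial fraction decomposition gives [-3/(s + 2)] + [2/(s + 2)^2] + [(s + 2)^(-3)].
Invert each term: -3/(s + 2) ↔ -3e^(-2t); 2/(s + 2)^2 ↔ 2t·e^(-2t); 1/(s + 2)^3 ↔ (1/2)t^2·e^(-2t).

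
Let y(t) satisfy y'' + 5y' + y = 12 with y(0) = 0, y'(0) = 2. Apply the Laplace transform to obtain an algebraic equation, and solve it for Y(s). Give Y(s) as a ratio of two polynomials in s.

Y(s) = (2*s + 12)/(s^3 + 5*s^2 + s)

Transform both sides with L{·}.
With L{y''} = s^2 Y - s·y(0) - y'(0) and L{y'} = sY - y(0), with y(0) = 0, y'(0) = 2: the LHS transforms to (s^2 + 5*s + 1)Y - (2).
The right side is L{12} = 12/s.
So (s^2 + 5*s + 1)Y = 12/s + (2).
Isolate Y and clear denominators.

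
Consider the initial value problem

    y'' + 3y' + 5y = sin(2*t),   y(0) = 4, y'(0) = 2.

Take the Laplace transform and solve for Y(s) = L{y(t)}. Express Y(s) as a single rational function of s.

Apply the Laplace transform to the equation.
With L{y''} = s^2 Y - s·y(0) - y'(0) and L{y'} = sY - y(0), with y(0) = 4, y'(0) = 2: the LHS transforms to (s^2 + 3*s + 5)Y - (4*s + 14).
The right side is L{sin(2*t)} = 2/(s^2 + 4).
So (s^2 + 3*s + 5)Y = 2/(s^2 + 4) + (4*s + 14).
Solve for Y(s) and write it as one ratio of polynomials.

Y(s) = (4*s^3 + 14*s^2 + 16*s + 58)/(s^4 + 3*s^3 + 9*s^2 + 12*s + 20)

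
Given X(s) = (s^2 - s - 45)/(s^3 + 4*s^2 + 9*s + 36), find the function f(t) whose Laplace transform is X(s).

Factor the denominator: s^3 + 4*s^2 + 9*s + 36 = (s + 4)*(s^2 + 9).
Partial fraction decomposition gives [-1/(s + 4)] + [2*s/(s^2 + 9)] + [-9/(s^2 + 9)].
Invert each term: -1/(s + 4) ↔ -e^(-4t); 2·s/(s^2 + 9) ↔ 2cos(3t); -3·3/(s^2 + 9) ↔ -3sin(3t).

f(t) = -3*sin(3*t) + 2*cos(3*t) - exp(-4*t)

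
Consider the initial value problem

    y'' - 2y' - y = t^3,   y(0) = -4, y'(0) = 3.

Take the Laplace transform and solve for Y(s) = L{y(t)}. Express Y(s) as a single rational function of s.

Transform both sides with L{·}.
With L{y''} = s^2 Y - s·y(0) - y'(0) and L{y'} = sY - y(0), with y(0) = -4, y'(0) = 3: the LHS transforms to (s^2 - 2*s - 1)Y - (-4*s + 11).
The right side is L{t^3} = 6/s^4.
So (s^2 - 2*s - 1)Y = 6/s^4 + (-4*s + 11).
Divide through and combine into a single rational function.

Y(s) = (-4*s^5 + 11*s^4 + 6)/(s^6 - 2*s^5 - s^4)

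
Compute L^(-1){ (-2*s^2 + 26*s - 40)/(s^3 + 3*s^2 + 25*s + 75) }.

4*sin(5*t) + 2*cos(5*t) - 4*exp(-3*t)

Factor the denominator: s^3 + 3*s^2 + 25*s + 75 = (s + 3)*(s^2 + 25).
Partial fraction decomposition gives [-4/(s + 3)] + [2*s/(s^2 + 25)] + [20/(s^2 + 25)].
Invert each term: -4/(s + 3) ↔ -4e^(-3t); 2·s/(s^2 + 25) ↔ 2cos(5t); 4·5/(s^2 + 25) ↔ 4sin(5t).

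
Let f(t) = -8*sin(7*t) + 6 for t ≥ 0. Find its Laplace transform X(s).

X(s) = -56/(s^2 + 49) + 6/s

The transform is linear, so treat each term independently.
L{6} = 6/s; (-8)·[L{sin(7t)} = 7/(s^2 + 49)].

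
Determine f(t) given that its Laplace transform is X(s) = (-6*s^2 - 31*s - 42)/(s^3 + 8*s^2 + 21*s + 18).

Factor the denominator: s^3 + 8*s^2 + 21*s + 18 = (s + 2)*(s + 3)^2.
Partial fraction decomposition gives [-2/(s + 3)] + [3/(s + 3)^2] + [-4/(s + 2)].
Invert each term: -2/(s + 3) ↔ -2e^(-3t); 3/(s + 3)^2 ↔ 3t·e^(-3t); -4/(s + 2) ↔ -4e^(-2t).

f(t) = 3*t*exp(-3*t) - 4*exp(-2*t) - 2*exp(-3*t)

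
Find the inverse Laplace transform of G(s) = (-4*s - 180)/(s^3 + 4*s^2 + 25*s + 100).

Factor the denominator: s^3 + 4*s^2 + 25*s + 100 = (s + 4)*(s^2 + 25).
Partial fraction decomposition gives [-4/(s + 4)] + [4*s/(s^2 + 25)] + [-20/(s^2 + 25)].
Invert each term: -4/(s + 4) ↔ -4e^(-4t); 4·s/(s^2 + 25) ↔ 4cos(5t); -4·5/(s^2 + 25) ↔ -4sin(5t).

-4*sin(5*t) + 4*cos(5*t) - 4*exp(-4*t)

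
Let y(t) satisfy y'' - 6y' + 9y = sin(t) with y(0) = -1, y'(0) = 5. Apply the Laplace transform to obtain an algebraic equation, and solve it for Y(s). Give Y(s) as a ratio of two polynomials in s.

Transform both sides with L{·}.
Using L{y''} = s^2 Y - s·y(0) - y'(0) and L{y'} = sY - y(0), with y(0) = -1, y'(0) = 5, the left side becomes (s^2 - 6*s + 9)Y - (-s + 11).
The right side is L{sin(t)} = 1/(s^2 + 1).
So (s^2 - 6*s + 9)Y = 1/(s^2 + 1) + (-s + 11).
Solve for Y(s) and write it as one ratio of polynomials.

Y(s) = (-s^3 + 11*s^2 - s + 12)/(s^4 - 6*s^3 + 10*s^2 - 6*s + 9)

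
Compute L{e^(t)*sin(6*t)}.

L{sin(6t)} = 6/(s^2 + 36).
By the first shifting theorem, multiplying by e^(t) replaces s with s - 1.

6/((s - 1)^2 + 36)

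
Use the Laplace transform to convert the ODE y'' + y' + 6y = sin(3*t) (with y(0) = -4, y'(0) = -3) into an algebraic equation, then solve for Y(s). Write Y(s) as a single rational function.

Laplace-transform each side.
With L{y''} = s^2 Y - s·y(0) - y'(0) and L{y'} = sY - y(0), with y(0) = -4, y'(0) = -3: the LHS transforms to (s^2 + s + 6)Y - (-4*s - 7).
The right side is L{sin(3*t)} = 3/(s^2 + 9).
So (s^2 + s + 6)Y = 3/(s^2 + 9) + (-4*s - 7).
Isolate Y and clear denominators.

Y(s) = (-4*s^3 - 7*s^2 - 36*s - 60)/(s^4 + s^3 + 15*s^2 + 9*s + 54)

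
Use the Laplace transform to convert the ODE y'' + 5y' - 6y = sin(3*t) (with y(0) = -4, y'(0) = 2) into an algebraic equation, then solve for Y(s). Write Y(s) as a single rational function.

Laplace-transform each side.
With L{y''} = s^2 Y - s·y(0) - y'(0) and L{y'} = sY - y(0), with y(0) = -4, y'(0) = 2: the LHS transforms to (s^2 + 5*s - 6)Y - (-4*s - 18).
The right side is L{sin(3*t)} = 3/(s^2 + 9).
So (s^2 + 5*s - 6)Y = 3/(s^2 + 9) + (-4*s - 18).
Isolate Y and clear denominators.

Y(s) = (-4*s^3 - 18*s^2 - 36*s - 159)/(s^4 + 5*s^3 + 3*s^2 + 45*s - 54)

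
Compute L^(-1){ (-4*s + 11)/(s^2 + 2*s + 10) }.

Complete the square in the denominator: s^2 + 2*s + 10 = (s + 1)^2 + 3^2.
Split the numerator to match: -4*s + 11 = -4·(s + 1) + 5·3.
Invert each term: -4·(s + 1)/((s + 1)^2 + 9) ↔ -4e^(-t)cos(3t); 5·3/((s + 1)^2 + 9) ↔ 5e^(-t)sin(3t).

5*exp(-t)*sin(3*t) - 4*exp(-t)*cos(3*t)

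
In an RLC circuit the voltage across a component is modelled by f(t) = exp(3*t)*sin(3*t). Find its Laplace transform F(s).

F(s) = 3/((s - 3)^2 + 9)

L{sin(3t)} = 3/(s^2 + 9).
By the first shifting theorem, multiplying by e^(3t) replaces s with s - 3.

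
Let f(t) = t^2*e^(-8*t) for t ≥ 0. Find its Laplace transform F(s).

F(s) = 2/(s + 8)^3

L{e^(-8t)} = 1/(s + 8).
Then apply L{t^2·g(t)} = (-1)^2 d^2/ds^2[G(s)] with G(s) = 1/(s + 8):
differentiating 2 times and applying the sign gives 2/(s + 8)^3.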